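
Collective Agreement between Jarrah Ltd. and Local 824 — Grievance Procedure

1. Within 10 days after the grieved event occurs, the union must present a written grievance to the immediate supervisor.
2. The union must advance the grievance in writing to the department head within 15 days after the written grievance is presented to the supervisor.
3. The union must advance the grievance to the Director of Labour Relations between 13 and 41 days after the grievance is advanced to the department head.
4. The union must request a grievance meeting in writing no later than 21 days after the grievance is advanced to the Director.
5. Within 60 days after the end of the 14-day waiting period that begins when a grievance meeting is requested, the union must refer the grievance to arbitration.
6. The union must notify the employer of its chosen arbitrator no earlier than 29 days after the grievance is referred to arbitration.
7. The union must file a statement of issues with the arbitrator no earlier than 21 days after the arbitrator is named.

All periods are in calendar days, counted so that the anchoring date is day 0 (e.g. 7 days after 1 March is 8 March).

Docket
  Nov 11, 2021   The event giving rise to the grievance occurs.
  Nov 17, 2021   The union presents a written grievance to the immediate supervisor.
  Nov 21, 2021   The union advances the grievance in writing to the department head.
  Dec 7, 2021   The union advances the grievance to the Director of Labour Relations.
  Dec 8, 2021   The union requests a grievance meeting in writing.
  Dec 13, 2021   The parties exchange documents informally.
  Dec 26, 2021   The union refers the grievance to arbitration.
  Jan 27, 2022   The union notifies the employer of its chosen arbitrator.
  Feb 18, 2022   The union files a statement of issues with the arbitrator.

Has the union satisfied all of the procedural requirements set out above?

(1) due by Nov 11, 2021 + 10 days = Nov 21, 2021; done Nov 17, 2021 — timely.
(2) due by Nov 17, 2021 + 15 days = Dec 2, 2021; done Nov 21, 2021 — timely.
(3) the permitted window runs from Nov 21, 2021 + 13 = Dec 4, 2021 to Nov 21, 2021 + 41 = Jan 1, 2022; Dec 7, 2021 falls inside that range.
(4) due by Dec 7, 2021 + 21 days = Dec 28, 2021; done Dec 8, 2021 — timely.
(5) due by Dec 22, 2021 + 60 days = Feb 20, 2022; Dec 26, 2021 is within that limit.
(6) permitted from Dec 26, 2021 + 29 days = Jan 24, 2022 onward; Jan 27, 2022 is on or after that date.
(7) permitted from Jan 27, 2022 + 21 days = Feb 17, 2022 onward; done Feb 18, 2022, after the minimum wait.

Yes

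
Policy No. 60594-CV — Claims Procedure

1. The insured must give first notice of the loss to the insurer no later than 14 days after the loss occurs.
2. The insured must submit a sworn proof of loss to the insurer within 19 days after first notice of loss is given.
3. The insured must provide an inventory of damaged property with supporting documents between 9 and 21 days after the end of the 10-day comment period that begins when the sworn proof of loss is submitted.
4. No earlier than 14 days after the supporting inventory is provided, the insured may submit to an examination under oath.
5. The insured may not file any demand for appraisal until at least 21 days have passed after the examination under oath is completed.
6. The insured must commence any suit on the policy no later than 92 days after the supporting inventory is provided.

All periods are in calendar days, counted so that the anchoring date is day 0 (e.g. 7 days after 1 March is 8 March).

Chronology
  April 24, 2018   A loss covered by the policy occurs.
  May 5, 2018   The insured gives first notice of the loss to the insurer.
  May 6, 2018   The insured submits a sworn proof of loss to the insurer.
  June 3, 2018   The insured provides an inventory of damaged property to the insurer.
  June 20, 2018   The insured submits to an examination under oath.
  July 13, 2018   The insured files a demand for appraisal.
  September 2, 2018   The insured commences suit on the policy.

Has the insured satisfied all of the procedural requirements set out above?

Yes

(1) due by April 24, 2018 + 14 days = May 8, 2018; May 5, 2018 is within that limit.
(2) due by May 5, 2018 + 19 days = May 24, 2018; May 6, 2018 is within that limit.
(3) the permitted window runs from May 16, 2018 + 9 = May 25, 2018 to May 16, 2018 + 21 = June 6, 2018; done June 3, 2018 — within the window.
(4) permitted from June 3, 2018 + 14 days = June 17, 2018 onward; done June 20, 2018 — permitted.
(5) permitted from June 20, 2018 + 21 days = July 11, 2018 onward; done July 13, 2018 — permitted.
(6) due by June 3, 2018 + 92 days = September 3, 2018; September 2, 2018 is within that limit.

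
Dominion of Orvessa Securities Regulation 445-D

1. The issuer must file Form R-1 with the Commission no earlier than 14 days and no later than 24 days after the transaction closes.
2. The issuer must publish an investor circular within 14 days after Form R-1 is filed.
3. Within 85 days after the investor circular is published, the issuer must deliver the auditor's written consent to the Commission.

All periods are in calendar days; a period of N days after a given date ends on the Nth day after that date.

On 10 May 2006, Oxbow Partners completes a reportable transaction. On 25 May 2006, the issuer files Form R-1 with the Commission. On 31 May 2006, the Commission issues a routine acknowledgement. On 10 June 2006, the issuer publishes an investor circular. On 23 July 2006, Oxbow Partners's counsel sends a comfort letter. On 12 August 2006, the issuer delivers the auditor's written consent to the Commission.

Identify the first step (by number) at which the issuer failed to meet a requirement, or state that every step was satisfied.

(1) the permitted window runs from 10 May 2006 + 14 = 24 May 2006 to 10 May 2006 + 24 = 3 June 2006; done 25 May 2006 — within the window.
(2) due by 25 May 2006 + 14 days = 8 June 2006; 10 June 2006 misses that deadline by 2 days.

Step 2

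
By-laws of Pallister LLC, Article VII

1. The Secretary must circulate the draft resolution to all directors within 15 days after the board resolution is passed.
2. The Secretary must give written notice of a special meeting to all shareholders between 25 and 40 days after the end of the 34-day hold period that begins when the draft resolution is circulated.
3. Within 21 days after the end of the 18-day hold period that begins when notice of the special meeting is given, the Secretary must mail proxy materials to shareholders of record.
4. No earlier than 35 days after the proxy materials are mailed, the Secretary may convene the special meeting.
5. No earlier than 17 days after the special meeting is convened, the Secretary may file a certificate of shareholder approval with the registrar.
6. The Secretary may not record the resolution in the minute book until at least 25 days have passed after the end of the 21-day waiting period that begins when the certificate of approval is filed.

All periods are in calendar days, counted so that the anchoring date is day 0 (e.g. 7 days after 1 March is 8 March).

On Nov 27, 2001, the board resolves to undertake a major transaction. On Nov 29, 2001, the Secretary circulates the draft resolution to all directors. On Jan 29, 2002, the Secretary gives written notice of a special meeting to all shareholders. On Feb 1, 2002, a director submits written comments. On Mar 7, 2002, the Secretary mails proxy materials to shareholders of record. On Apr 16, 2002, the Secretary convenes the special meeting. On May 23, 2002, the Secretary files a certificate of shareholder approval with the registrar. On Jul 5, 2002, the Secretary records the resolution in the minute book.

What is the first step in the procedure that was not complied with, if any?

Step 6

Step 1 — counting 15 days from Nov 27, 2001 (when the board resolution is passed) gives a deadline of Dec 12, 2001; completed Nov 29, 2001, before the deadline.
Step 2 — 25 and 40 days from Jan 2, 2002 (end of the 34-day hold period, which began when the draft resolution is circulated on Nov 29, 2001) are Jan 27, 2002 and Feb 11, 2002 respectively; Jan 29, 2002 falls inside that range.
Step 3 — counting 21 days from Feb 16, 2002 (end of the 18-day hold period, which began when notice of the special meeting is given on Jan 29, 2002) gives a deadline of Mar 9, 2002; Mar 7, 2002 is within that limit.
Step 4 — must wait 35 days from Mar 7, 2002 (when the proxy materials are mailed), so not before Apr 11, 2002; Apr 16, 2002 is on or after that date.
Step 5 — must wait 17 days from Apr 16, 2002 (when the special meeting is convened), so not before May 3, 2002; May 23, 2002 is on or after that date.
Step 6 — must wait 25 days from Jun 13, 2002 (end of the 21-day waiting period, which began when the certificate of approval is filed on May 23, 2002), so not before Jul 8, 2002; Jul 5, 2002 is 3 days before the earliest permitted date.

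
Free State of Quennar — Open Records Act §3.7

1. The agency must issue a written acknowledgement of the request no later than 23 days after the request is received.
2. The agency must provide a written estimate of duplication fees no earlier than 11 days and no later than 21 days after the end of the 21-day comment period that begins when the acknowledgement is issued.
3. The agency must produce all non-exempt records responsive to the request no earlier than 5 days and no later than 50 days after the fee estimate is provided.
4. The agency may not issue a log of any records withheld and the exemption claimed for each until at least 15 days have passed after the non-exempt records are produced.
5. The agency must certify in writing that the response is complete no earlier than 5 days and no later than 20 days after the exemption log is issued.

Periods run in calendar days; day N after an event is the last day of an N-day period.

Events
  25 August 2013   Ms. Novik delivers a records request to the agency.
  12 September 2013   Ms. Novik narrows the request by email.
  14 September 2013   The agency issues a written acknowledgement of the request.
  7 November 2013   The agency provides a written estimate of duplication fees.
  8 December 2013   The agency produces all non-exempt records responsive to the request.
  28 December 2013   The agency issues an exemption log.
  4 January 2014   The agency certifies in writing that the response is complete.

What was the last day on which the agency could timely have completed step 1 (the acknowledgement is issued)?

Step 1 runs from 25 August 2013, when the request is received. 23 days after 25 August 2013 is 17 September 2013.

17 September 2013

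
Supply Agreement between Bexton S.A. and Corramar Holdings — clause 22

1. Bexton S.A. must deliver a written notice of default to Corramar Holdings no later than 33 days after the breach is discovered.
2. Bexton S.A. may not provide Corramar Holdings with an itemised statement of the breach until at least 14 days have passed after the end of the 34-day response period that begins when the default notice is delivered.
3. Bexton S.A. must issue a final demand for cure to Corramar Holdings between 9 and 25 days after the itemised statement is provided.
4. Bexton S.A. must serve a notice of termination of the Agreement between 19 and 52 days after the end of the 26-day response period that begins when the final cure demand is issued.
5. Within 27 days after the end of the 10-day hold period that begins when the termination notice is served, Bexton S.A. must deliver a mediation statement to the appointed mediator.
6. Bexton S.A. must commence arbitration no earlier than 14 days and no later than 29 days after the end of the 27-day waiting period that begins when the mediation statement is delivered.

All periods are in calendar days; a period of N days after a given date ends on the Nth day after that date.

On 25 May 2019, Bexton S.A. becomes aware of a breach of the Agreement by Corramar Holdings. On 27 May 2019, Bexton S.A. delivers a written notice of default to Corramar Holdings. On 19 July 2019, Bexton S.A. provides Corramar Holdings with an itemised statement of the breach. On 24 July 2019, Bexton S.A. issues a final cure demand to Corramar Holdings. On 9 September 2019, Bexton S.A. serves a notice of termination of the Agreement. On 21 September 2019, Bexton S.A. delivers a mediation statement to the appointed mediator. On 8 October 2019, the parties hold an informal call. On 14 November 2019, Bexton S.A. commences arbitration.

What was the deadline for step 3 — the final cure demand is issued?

Step 3 runs from 19 July 2019, when the itemised statement is provided. The window is 9–25 days after 19 July 2019; it closes on 13 August 2019.

13 August 2019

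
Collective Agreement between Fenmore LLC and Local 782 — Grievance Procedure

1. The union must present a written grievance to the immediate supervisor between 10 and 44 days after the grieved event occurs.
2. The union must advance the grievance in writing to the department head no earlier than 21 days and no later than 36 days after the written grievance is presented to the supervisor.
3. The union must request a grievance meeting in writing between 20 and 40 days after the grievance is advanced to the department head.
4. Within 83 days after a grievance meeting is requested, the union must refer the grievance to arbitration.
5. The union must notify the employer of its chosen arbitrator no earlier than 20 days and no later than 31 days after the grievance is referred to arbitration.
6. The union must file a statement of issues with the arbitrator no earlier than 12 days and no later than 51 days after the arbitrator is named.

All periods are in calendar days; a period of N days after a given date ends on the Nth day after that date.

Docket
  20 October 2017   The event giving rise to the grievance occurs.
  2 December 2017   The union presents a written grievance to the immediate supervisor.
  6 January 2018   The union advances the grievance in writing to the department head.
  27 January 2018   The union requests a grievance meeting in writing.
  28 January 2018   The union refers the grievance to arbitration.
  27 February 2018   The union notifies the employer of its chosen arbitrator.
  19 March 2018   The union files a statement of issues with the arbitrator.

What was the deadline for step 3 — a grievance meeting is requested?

15 February 2018

Step 3 runs from 6 January 2018, when the grievance is advanced to the department head. The window is 20–40 days after 6 January 2018; it closes on 15 February 2018.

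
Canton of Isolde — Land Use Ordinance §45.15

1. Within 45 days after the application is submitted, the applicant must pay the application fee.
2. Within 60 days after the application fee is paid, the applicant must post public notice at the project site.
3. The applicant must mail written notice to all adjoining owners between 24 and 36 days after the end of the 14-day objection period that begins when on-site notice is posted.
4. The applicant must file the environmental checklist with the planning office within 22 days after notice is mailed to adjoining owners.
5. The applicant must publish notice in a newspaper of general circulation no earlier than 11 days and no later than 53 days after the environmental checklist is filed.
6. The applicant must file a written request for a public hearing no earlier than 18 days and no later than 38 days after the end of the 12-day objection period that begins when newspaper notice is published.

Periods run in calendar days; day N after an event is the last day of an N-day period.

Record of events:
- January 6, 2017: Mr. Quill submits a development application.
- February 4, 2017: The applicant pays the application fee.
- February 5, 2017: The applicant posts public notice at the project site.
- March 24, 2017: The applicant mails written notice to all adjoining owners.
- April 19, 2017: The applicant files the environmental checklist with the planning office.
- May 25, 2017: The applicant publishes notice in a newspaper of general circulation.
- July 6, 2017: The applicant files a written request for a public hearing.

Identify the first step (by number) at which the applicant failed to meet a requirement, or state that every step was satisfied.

(1) due by January 6, 2017 + 45 days = February 20, 2017; completed February 4, 2017, before the deadline.
(2) due by February 4, 2017 + 60 days = April 5, 2017; February 5, 2017 is within that limit.
(3) the permitted window runs from February 19, 2017 + 24 = March 15, 2017 to February 19, 2017 + 36 = March 27, 2017; done March 24, 2017 — within the window.
(4) due by March 24, 2017 + 22 days = April 15, 2017; April 19, 2017 misses that deadline by 4 days.
The procedure was therefore not followed at step 4.

Step 4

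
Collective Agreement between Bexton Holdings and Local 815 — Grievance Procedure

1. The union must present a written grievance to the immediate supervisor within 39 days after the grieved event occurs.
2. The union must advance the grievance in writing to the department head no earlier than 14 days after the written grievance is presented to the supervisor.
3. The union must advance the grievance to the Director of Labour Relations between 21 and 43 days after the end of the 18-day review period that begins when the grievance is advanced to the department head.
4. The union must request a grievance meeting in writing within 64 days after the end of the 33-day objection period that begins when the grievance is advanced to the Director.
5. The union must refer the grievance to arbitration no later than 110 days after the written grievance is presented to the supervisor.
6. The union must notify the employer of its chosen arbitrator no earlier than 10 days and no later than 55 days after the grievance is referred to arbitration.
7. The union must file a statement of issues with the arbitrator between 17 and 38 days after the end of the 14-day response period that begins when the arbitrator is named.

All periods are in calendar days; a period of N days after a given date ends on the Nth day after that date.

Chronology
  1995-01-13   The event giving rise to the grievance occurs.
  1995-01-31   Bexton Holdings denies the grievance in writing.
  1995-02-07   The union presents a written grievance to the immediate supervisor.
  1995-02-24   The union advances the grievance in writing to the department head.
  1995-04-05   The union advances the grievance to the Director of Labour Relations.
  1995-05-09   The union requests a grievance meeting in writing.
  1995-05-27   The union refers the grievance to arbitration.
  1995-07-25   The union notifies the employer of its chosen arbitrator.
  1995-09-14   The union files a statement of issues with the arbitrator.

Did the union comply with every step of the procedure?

No

Step 1: 39 days after 1995-01-13 (when the grieved event occurs) is 1995-02-21; completed 1995-02-07, before the deadline.
Step 2: the earliest permitted date is 14 days after 1995-02-07 (when the written grievance is presented to the supervisor), i.e. 1995-02-21; done 1995-02-24 — permitted.
Step 3: the window is 21–43 days after 1995-03-14 (end of the 18-day review period, which began when the grievance is advanced to the department head on 1995-02-24), so 1995-04-04 through 1995-04-26; done 1995-04-05 — within the window.
Step 4: 64 days after 1995-05-08 (end of the 33-day objection period, which began when the grievance is advanced to the Director on 1995-04-05) is 1995-07-11; completed 1995-05-09, before the deadline.
Step 5: 110 days after 1995-02-07 (when the written grievance is presented to the supervisor) is 1995-05-28; completed 1995-05-27, before the deadline.
Step 6: the window is 10–55 days after 1995-05-27 (when the grievance is referred to arbitration), so 1995-06-06 through 1995-07-21; 1995-07-25 is 4 days past the end of the window.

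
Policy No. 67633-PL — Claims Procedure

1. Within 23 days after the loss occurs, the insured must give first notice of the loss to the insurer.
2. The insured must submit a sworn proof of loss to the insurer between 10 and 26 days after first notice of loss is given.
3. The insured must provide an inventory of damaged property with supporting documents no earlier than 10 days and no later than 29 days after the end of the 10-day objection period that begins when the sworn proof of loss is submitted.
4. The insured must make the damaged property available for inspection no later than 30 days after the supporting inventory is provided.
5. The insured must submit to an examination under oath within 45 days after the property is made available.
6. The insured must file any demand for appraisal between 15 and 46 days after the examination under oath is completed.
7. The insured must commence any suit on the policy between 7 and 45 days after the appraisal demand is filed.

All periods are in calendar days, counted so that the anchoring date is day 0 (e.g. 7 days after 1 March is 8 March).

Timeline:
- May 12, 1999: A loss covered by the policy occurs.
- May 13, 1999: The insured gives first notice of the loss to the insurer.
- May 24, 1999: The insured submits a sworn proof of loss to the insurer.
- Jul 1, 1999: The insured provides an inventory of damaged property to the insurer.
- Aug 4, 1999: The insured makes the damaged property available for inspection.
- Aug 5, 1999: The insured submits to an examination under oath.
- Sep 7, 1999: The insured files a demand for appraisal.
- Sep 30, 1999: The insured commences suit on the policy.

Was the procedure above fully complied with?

Step 1: 23 days after May 12, 1999 (when the loss occurs) is Jun 4, 1999; May 13, 1999 is within that limit.
Step 2: the window is 10–26 days after May 13, 1999 (when first notice of loss is given), so May 23, 1999 through Jun 8, 1999; May 24, 1999 falls inside that range.
Step 3: the window is 10–29 days after Jun 3, 1999 (end of the 10-day objection period, which began when the sworn proof of loss is submitted on May 24, 1999), so Jun 13, 1999 through Jul 2, 1999; Jul 1, 1999 falls inside that range.
Step 4: 30 days after Jul 1, 1999 (when the supporting inventory is provided) is Jul 31, 1999; done Aug 4, 1999 — 4 days late.
That is the first point of non-compliance.

No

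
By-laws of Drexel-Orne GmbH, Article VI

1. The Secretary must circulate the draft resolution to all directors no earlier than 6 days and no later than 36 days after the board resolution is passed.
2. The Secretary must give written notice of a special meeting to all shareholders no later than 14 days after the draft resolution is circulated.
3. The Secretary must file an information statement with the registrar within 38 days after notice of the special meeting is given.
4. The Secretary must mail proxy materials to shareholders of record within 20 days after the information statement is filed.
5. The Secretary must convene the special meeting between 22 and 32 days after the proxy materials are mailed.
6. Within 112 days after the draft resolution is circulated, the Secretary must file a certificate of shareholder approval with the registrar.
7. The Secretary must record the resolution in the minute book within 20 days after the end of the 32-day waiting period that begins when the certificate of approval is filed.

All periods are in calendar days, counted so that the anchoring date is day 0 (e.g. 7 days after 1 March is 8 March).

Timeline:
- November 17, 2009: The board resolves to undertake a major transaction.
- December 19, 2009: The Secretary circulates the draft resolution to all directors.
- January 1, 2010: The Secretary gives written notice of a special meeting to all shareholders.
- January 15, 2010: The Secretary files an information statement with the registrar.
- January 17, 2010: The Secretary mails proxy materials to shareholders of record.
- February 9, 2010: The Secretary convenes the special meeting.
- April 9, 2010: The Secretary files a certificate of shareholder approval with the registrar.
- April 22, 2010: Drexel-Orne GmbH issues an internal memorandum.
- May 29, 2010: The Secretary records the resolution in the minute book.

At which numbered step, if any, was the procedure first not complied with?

(1) the permitted window runs from November 17, 2009 + 6 = November 23, 2009 to November 17, 2009 + 36 = December 23, 2009; done December 19, 2009, which is between those dates.
(2) due by December 19, 2009 + 14 days = January 2, 2010; completed January 1, 2010, before the deadline.
(3) due by January 1, 2010 + 38 days = February 8, 2010; January 15, 2010 is within that limit.
(4) due by January 15, 2010 + 20 days = February 4, 2010; completed January 17, 2010, before the deadline.
(5) the permitted window runs from January 17, 2010 + 22 = February 8, 2010 to January 17, 2010 + 32 = February 18, 2010; done February 9, 2010, which is between those dates.
(6) due by December 19, 2009 + 112 days = April 10, 2010; completed April 9, 2010, before the deadline.
(7) due by May 11, 2010 + 20 days = May 31, 2010; completed May 29, 2010, before the deadline.

None — every step was satisfied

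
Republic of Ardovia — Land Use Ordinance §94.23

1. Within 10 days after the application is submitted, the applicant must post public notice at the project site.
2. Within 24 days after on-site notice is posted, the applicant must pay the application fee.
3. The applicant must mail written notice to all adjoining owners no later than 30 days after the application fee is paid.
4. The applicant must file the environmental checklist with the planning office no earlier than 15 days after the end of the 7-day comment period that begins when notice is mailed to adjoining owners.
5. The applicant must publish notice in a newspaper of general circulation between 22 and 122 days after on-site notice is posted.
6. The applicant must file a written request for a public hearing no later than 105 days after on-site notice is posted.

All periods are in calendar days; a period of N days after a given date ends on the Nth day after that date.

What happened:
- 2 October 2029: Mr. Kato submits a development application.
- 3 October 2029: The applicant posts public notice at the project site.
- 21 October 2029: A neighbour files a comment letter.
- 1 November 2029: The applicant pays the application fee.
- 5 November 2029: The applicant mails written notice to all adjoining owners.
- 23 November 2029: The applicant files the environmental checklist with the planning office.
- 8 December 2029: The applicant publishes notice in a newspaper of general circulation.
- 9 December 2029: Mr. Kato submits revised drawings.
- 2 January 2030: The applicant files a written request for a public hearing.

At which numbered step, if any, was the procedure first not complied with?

Step 2

Step 1 — counting 10 days from 2 October 2029 (when the application is submitted) gives a deadline of 12 October 2029; 3 October 2029 is within that limit.
Step 2 — counting 24 days from 3 October 2029 (when on-site notice is posted) gives a deadline of 27 October 2029; not done until 1 November 2029, 5 days after the deadline.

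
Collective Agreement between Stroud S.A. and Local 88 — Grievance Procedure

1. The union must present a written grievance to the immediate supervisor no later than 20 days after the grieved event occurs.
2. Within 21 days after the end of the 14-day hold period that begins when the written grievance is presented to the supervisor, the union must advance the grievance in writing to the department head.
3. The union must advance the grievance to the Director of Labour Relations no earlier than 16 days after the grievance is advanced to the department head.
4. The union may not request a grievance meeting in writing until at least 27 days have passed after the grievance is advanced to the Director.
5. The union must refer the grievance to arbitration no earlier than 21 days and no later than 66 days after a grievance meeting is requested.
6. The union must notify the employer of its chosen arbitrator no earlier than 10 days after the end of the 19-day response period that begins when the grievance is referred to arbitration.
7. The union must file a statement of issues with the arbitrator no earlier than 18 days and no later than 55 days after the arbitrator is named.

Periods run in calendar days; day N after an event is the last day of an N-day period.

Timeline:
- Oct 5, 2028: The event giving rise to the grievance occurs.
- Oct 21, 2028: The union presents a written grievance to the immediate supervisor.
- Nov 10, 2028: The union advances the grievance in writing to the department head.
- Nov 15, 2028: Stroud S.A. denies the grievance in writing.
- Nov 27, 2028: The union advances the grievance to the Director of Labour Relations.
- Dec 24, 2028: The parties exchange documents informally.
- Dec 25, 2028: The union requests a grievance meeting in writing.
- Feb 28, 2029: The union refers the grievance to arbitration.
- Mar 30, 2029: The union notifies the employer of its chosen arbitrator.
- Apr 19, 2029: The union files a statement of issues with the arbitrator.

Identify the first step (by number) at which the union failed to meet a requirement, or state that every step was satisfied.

(1) due by Oct 5, 2028 + 20 days = Oct 25, 2028; done Oct 21, 2028 — timely.
(2) due by Nov 4, 2028 + 21 days = Nov 25, 2028; completed Nov 10, 2028, before the deadline.
(3) permitted from Nov 10, 2028 + 16 days = Nov 26, 2028 onward; done Nov 27, 2028 — permitted.
(4) permitted from Nov 27, 2028 + 27 days = Dec 24, 2028 onward; Dec 25, 2028 is on or after that date.
(5) the permitted window runs from Dec 25, 2028 + 21 = Jan 15, 2029 to Dec 25, 2028 + 66 = Mar 1, 2029; done Feb 28, 2029 — within the window.
(6) permitted from Mar 19, 2029 + 10 days = Mar 29, 2029 onward; done Mar 30, 2029, after the minimum wait.
(7) the permitted window runs from Mar 30, 2029 + 18 = Apr 17, 2029 to Mar 30, 2029 + 55 = May 24, 2029; done Apr 19, 2029 — within the window.

None — every step was satisfied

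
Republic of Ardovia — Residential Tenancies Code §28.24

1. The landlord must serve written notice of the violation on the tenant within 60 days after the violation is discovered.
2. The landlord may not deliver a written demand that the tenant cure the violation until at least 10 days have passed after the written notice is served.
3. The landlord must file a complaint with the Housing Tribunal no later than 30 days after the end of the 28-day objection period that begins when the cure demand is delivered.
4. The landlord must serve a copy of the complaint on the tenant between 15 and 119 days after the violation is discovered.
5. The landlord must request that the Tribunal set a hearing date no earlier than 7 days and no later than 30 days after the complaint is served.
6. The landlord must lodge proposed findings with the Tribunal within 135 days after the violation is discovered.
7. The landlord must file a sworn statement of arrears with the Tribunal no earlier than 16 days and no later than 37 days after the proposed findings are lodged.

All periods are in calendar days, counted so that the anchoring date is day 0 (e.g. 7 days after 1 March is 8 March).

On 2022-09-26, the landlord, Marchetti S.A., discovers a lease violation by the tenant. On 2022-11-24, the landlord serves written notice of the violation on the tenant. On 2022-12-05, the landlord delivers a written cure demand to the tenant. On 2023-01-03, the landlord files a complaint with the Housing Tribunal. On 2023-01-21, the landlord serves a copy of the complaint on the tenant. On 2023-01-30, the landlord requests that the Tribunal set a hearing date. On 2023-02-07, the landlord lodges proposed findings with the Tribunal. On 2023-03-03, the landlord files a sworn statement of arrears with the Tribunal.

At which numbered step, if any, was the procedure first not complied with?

Step 1: 60 days after 2022-09-26 (when the violation is discovered) is 2022-11-25; completed 2022-11-24, before the deadline.
Step 2: the earliest permitted date is 10 days after 2022-11-24 (when the written notice is served), i.e. 2022-12-04; done 2022-12-05 — permitted.
Step 3: 30 days after 2023-01-02 (end of the 28-day objection period, which began when the cure demand is delivered on 2022-12-05) is 2023-02-01; done 2023-01-03 — timely.
Step 4: the window is 15–119 days after 2022-09-26 (when the violation is discovered), so 2022-10-11 through 2023-01-23; 2023-01-21 falls inside that range.
Step 5: the window is 7–30 days after 2023-01-21 (when the complaint is served), so 2023-01-28 through 2023-02-20; 2023-01-30 falls inside that range.
Step 6: 135 days after 2022-09-26 (when the violation is discovered) is 2023-02-08; done 2023-02-07 — timely.
Step 7: the window is 16–37 days after 2023-02-07 (when the proposed findings are lodged), so 2023-02-23 through 2023-03-16; done 2023-03-03, which is between those dates.

None — every step was satisfied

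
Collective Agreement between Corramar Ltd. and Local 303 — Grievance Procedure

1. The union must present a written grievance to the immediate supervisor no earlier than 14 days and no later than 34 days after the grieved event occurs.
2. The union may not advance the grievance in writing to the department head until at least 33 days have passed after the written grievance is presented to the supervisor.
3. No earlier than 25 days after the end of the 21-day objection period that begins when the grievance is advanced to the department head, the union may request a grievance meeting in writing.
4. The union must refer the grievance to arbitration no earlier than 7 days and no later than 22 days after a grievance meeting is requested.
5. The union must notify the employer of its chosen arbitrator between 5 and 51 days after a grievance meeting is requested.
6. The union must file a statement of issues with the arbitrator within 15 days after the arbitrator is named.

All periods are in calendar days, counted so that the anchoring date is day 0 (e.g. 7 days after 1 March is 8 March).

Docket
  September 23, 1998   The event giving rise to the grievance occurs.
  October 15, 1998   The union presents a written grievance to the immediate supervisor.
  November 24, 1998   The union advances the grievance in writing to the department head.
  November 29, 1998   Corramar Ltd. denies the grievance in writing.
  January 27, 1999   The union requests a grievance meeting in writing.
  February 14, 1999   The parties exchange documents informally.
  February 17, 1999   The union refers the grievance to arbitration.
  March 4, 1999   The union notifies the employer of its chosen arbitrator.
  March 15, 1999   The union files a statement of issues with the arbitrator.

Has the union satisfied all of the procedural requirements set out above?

(1) the permitted window runs from September 23, 1998 + 14 = October 7, 1998 to September 23, 1998 + 34 = October 27, 1998; done October 15, 1998 — within the window.
(2) permitted from October 15, 1998 + 33 days = November 17, 1998 onward; done November 24, 1998 — permitted.
(3) permitted from December 15, 1998 + 25 days = January 9, 1999 onward; January 27, 1999 is on or after that date.
(4) the permitted window runs from January 27, 1999 + 7 = February 3, 1999 to January 27, 1999 + 22 = February 18, 1999; done February 17, 1999 — within the window.
(5) the permitted window runs from January 27, 1999 + 5 = February 1, 1999 to January 27, 1999 + 51 = March 19, 1999; done March 4, 1999, which is between those dates.
(6) due by March 4, 1999 + 15 days = March 19, 1999; March 15, 1999 is within that limit.

Yes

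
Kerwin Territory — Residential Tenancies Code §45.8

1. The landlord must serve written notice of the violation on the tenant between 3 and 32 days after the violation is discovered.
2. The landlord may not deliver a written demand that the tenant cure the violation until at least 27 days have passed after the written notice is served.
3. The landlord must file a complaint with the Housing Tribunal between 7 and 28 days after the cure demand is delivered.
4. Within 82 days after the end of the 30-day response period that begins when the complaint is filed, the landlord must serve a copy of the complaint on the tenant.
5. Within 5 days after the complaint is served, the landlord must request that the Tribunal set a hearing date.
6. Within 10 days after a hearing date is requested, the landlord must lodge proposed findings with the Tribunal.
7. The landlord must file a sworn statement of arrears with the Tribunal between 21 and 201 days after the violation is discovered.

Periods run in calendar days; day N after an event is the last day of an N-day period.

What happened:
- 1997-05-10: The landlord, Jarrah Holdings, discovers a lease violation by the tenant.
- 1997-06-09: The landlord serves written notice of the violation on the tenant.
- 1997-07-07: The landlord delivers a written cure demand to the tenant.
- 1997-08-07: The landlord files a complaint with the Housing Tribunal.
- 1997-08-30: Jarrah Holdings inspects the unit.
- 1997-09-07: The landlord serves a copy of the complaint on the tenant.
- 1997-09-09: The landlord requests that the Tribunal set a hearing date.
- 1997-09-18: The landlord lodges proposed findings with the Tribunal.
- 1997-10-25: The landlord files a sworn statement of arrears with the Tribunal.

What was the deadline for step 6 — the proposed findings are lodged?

Step 6 runs from 1997-09-09, when a hearing date is requested. 10 days after 1997-09-09 is 1997-09-19.

1997-09-19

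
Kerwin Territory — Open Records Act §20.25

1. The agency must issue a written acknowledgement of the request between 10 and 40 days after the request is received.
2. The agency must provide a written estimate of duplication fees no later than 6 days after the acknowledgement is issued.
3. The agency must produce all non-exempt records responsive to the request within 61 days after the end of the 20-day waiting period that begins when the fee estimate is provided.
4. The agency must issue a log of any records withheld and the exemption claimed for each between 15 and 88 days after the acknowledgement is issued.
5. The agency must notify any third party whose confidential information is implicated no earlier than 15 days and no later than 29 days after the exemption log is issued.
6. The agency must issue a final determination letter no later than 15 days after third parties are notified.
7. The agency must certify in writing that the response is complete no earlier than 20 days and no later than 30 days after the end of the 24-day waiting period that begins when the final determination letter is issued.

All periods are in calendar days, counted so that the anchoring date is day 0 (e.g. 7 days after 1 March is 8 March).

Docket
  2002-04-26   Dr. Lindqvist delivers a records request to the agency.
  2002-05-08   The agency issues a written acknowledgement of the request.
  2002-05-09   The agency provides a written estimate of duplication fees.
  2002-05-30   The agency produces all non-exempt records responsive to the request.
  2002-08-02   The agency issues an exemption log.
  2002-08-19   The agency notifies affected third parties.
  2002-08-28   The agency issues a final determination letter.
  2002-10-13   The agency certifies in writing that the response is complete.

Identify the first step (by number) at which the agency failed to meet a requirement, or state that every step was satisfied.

Step 1: the window is 10–40 days after 2002-04-26 (when the request is received), so 2002-05-06 through 2002-06-05; done 2002-05-08, which is between those dates.
Step 2: 6 days after 2002-05-08 (when the acknowledgement is issued) is 2002-05-14; done 2002-05-09 — timely.
Step 3: 61 days after 2002-05-29 (end of the 20-day waiting period, which began when the fee estimate is provided on 2002-05-09) is 2002-07-29; 2002-05-30 is within that limit.
Step 4: the window is 15–88 days after 2002-05-08 (when the acknowledgement is issued), so 2002-05-23 through 2002-08-04; done 2002-08-02, which is between those dates.
Step 5: the window is 15–29 days after 2002-08-02 (when the exemption log is issued), so 2002-08-17 through 2002-08-31; 2002-08-19 falls inside that range.
Step 6: 15 days after 2002-08-19 (when third parties are notified) is 2002-09-03; 2002-08-28 is within that limit.
Step 7: the window is 20–30 days after 2002-09-21 (end of the 24-day waiting period, which began when the final determination letter is issued on 2002-08-28), so 2002-10-11 through 2002-10-21; done 2002-10-13, which is between those dates.

None — every step was satisfied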